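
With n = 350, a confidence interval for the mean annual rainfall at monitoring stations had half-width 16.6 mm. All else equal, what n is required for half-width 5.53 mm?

Margin of error scales as 1/√n, so n₂ = n₁·(E₁/E₂)².
n₂ = 350 × (16.6/5.53)² = 350 × 9.011 = 3153.85
Round up: n₂ = 3154.

n = 3154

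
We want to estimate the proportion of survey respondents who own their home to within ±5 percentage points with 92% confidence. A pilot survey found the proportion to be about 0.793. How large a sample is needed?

202

For a proportion with margin E = 0.05 at 92% confidence, z = 1.751.
n = p̂(1−p̂)(z/E)² = 0.793 × 0.207 × (1.751/0.05)² = 201.31
Round up: n = 202.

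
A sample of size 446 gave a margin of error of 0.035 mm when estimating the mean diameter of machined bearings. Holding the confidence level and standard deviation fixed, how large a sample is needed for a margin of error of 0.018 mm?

Margin of error scales as 1/√n, so n₂ = n₁·(E₁/E₂)².
n₂ = 446 × (0.035/0.018)² = 446 × 3.781 = 1686.33
Round up: n₂ = 1687.

1687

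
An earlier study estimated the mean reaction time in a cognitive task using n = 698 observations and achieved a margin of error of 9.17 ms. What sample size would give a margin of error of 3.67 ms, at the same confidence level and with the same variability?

n = 4358

Margin of error scales as 1/√n, so n₂ = n₁·(E₁/E₂)².
n₂ = 698 × (9.17/3.67)² = 698 × 6.243 = 4357.61
Round up: n₂ = 4358.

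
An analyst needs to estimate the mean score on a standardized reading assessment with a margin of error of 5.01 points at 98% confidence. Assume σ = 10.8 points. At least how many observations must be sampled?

26

For a mean, the margin of error is E = z·σ/√n, so n = (zσ/E)².
At 98% confidence, z = 2.326.
n = (2.326 × 10.8 / 5.01)² = 25.14
Round up: n = 26.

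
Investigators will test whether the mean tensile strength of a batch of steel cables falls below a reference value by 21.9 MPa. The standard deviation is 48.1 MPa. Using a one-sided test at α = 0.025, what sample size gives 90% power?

n = 51

For a one-sample z-test, n = ((z_α + z_β)·σ/δ)².
z_α = 1.960 (one-sided α = 0.025); z_β = 1.282 (power 90% → β = 0.1).
n = (3.242 × 48.1 / 21.9)² = 50.70
Round up: n = 51.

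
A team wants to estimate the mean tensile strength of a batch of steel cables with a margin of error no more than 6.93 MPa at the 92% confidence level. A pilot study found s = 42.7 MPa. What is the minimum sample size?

n = 117

For a mean, the margin of error is E = z·σ/√n, so n = (zσ/E)².
At 92% confidence, z = 1.751.
n = (1.751 × 42.7 / 6.93)² = 116.40
Round up: n = 117.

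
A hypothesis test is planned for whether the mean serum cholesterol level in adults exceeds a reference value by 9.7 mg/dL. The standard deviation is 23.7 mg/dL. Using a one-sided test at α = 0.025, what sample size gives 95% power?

78

For a one-sample z-test, n = ((z_α + z_β)·σ/δ)².
z_α = 1.960 (one-sided α = 0.025); z_β = 1.645 (power 95% → β = 0.05).
n = (3.605 × 23.7 / 9.7)² = 77.58
Round up: n = 78.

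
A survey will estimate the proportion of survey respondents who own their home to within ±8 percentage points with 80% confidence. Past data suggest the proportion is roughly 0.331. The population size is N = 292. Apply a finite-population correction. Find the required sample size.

For a proportion with margin E = 0.08 at 80% confidence, z = 1.282.
n = p̂(1−p̂)(z/E)² = 0.331 × 0.669 × (1.282/0.08)² = 56.87 — call this n₀.
Finite-population correction with N = 292: n = n₀ / (1 + (n₀−1)/N) = 56.87 / 1.191 = 47.75
Round up: n = 48.

48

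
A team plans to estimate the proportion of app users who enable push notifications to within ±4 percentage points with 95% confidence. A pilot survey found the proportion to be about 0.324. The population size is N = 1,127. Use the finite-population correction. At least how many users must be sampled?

For a proportion with margin E = 0.04 at 95% confidence, z = 1.960.
n = p̂(1−p̂)(z/E)² = 0.324 × 0.676 × (1.960/0.04)² = 525.88 — call this n₀.
Finite-population correction with N = 1,127: n = n₀ / (1 + (n₀−1)/N) = 525.88 / 1.466 = 358.72
Round up: n = 359.

359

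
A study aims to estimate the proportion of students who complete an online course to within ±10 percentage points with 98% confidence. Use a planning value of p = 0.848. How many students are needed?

For a proportion with margin E = 0.1 at 98% confidence, z = 2.326.
n = p̂(1−p̂)(z/E)² = 0.848 × 0.152 × (2.326/0.1)² = 69.74
Round up: n = 70.

70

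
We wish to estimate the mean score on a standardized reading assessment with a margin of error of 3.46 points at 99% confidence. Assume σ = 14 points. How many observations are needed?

109

For a mean, the margin of error is E = z·σ/√n, so n = (zσ/E)².
At 99% confidence, z = 2.576.
n = (2.576 × 14 / 3.46)² = 108.64
Round up: n = 109.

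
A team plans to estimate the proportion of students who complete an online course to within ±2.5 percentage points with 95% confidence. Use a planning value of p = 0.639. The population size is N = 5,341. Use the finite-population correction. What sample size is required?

For a proportion with margin E = 0.025 at 95% confidence, z = 1.960.
n = p̂(1−p̂)(z/E)² = 0.639 × 0.361 × (1.960/0.025)² = 1417.88 — call this n₀.
Finite-population correction with N = 5,341: n = n₀ / (1 + (n₀−1)/N) = 1417.88 / 1.265 = 1120.85
Round up: n = 1121.

1121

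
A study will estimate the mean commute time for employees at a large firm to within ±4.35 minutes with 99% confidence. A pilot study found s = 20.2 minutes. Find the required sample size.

For a mean, the margin of error is E = z·σ/√n, so n = (zσ/E)².
At 99% confidence, z = 2.576.
n = (2.576 × 20.2 / 4.35)² = 143.09
Round up: n = 144.

144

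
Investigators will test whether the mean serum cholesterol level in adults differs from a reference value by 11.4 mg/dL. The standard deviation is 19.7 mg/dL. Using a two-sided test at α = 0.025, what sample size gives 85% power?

For a one-sample z-test, n = ((z_{α/2} + z_β)·σ/δ)².
z_{α/2} = 2.241 (two-sided α = 0.025); z_β = 1.036 (power 85% → β = 0.15).
n = (3.277 × 19.7 / 11.4)² = 32.07
Round up: n = 33.

33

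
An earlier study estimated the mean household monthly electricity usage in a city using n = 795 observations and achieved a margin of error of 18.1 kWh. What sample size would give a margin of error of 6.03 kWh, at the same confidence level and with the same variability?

7163

Margin of error scales as 1/√n, so n₂ = n₁·(E₁/E₂)².
n₂ = 795 × (18.1/6.03)² = 795 × 9.01 = 7162.95
Round up: n₂ = 7163.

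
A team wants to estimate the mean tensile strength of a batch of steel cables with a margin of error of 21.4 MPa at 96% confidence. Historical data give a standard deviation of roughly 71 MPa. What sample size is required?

47

For a mean, the margin of error is E = z·σ/√n, so n = (zσ/E)².
At 96% confidence, z = 2.054.
n = (2.054 × 71 / 21.4)² = 46.44
Round up: n = 47.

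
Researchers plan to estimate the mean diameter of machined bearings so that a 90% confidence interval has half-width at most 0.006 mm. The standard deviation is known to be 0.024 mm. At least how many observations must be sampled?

For a mean, the margin of error is E = z·σ/√n, so n = (zσ/E)².
At 90% confidence, z = 1.645.
n = (1.645 × 0.024 / 0.006)² = 43.30
Round up: n = 44.

44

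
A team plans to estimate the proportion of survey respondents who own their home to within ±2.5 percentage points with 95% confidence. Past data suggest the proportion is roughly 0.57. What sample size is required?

1507

For a proportion with margin E = 0.025 at 95% confidence, z = 1.960.
n = p̂(1−p̂)(z/E)² = 0.57 × 0.43 × (1.960/0.025)² = 1506.52
Round up: n = 1507.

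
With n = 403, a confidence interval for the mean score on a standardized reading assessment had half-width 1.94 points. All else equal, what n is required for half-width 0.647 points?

Margin of error scales as 1/√n, so n₂ = n₁·(E₁/E₂)².
n₂ = 403 × (1.94/0.647)² = 403 × 8.991 = 3623.37
Round up: n₂ = 3624.

n = 3624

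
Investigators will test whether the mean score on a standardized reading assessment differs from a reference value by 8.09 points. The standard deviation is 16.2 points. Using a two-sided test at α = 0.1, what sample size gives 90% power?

For a one-sample z-test, n = ((z_{α/2} + z_β)·σ/δ)².
z_{α/2} = 1.645 (two-sided α = 0.1); z_β = 1.282 (power 90% → β = 0.1).
n = (2.927 × 16.2 / 8.09)² = 34.35
Round up: n = 35.

n = 35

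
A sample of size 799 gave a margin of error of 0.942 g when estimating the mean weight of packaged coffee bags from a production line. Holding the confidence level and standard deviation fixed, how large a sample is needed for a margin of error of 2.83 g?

Margin of error scales as 1/√n, so n₂ = n₁·(E₁/E₂)².
n₂ = 799 × (0.942/2.83)² = 799 × 0.1108 = 88.53
Round up: n₂ = 89.

89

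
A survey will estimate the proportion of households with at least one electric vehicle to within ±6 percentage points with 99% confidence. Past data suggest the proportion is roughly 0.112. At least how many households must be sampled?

184

For a proportion with margin E = 0.06 at 99% confidence, z = 2.576.
n = p̂(1−p̂)(z/E)² = 0.112 × 0.888 × (2.576/0.06)² = 183.32
Round up: n = 184.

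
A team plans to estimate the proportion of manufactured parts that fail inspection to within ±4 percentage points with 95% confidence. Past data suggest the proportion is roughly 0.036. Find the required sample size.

For a proportion with margin E = 0.04 at 95% confidence, z = 1.960.
n = p̂(1−p̂)(z/E)² = 0.036 × 0.964 × (1.960/0.04)² = 83.32
Round up: n = 84.

n = 84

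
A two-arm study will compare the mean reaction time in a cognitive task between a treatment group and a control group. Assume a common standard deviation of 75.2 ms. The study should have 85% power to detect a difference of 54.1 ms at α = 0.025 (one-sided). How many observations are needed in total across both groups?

70 total

For two equal groups, n per group = 2·((z_α + z_β)·σ/δ)².
z_α = 1.960; z_β = 1.036 (power 85%).
n = 2 × (2.996 × 75.2 / 54.1)² = 2 × 17.34 = 34.68
Round up: n = 35 per group.
Total across both groups: 2 × 35 = 70.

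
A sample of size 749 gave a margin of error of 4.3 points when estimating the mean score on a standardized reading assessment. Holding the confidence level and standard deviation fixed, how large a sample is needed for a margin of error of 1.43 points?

n = 6773

Margin of error scales as 1/√n, so n₂ = n₁·(E₁/E₂)².
n₂ = 749 × (4.3/1.43)² = 749 × 9.042 = 6772.46
Round up: n₂ = 6773.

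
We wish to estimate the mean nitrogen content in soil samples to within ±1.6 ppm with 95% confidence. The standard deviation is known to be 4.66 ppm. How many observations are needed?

For a mean, the margin of error is E = z·σ/√n, so n = (zσ/E)².
At 95% confidence, z = 1.960.
n = (1.960 × 4.66 / 1.6)² = 32.59
Round up: n = 33.

33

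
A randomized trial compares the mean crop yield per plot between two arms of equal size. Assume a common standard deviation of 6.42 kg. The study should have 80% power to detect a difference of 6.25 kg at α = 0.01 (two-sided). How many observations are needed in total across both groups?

50 total

For two equal groups, n per group = 2·((z_{α/2} + z_β)·σ/δ)².
z_{α/2} = 2.576; z_β = 0.842 (power 80%).
n = 2 × (3.418 × 6.42 / 6.25)² = 2 × 12.33 = 24.66
Round up: n = 25 per group.
Total across both groups: 2 × 25 = 50.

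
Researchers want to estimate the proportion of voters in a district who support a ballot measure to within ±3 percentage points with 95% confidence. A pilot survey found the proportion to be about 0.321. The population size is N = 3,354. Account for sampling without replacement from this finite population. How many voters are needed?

For a proportion with margin E = 0.03 at 95% confidence, z = 1.960.
n = p̂(1−p̂)(z/E)² = 0.321 × 0.679 × (1.960/0.03)² = 930.35 — call this n₀.
Finite-population correction with N = 3,354: n = n₀ / (1 + (n₀−1)/N) = 930.35 / 1.277 = 728.54
Round up: n = 729.

n = 729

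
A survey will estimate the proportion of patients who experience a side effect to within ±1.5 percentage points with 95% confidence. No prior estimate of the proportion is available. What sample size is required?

4269

For a proportion with margin E = 0.015 at 95% confidence, z = 1.960.
With no prior estimate, use p = 0.5, which maximizes p(1−p) at 0.25.
n = 0.25 × (z/E)² = 0.25 × (1.960/0.015)² = 4268.44
Round up: n = 4269.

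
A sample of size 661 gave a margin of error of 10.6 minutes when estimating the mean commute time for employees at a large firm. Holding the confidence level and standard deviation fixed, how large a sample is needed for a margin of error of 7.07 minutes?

Margin of error scales as 1/√n, so n₂ = n₁·(E₁/E₂)².
n₂ = 661 × (10.6/7.07)² = 661 × 2.248 = 1485.93
Round up: n₂ = 1486.

1486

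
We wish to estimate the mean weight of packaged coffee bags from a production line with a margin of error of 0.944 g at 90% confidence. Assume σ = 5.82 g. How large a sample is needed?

For a mean, the margin of error is E = z·σ/√n, so n = (zσ/E)².
At 90% confidence, z = 1.645.
n = (1.645 × 5.82 / 0.944)² = 102.86
Round up: n = 103.

103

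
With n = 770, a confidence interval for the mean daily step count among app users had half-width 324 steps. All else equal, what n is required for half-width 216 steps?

Margin of error scales as 1/√n, so n₂ = n₁·(E₁/E₂)².
n₂ = 770 × (324/216)² = 770 × 2.25 = 1732.50
Round up: n₂ = 1733.

1733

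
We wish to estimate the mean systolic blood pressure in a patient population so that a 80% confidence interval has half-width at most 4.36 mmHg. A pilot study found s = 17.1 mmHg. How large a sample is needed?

For a mean, the margin of error is E = z·σ/√n, so n = (zσ/E)².
At 80% confidence, z = 1.282.
n = (1.282 × 17.1 / 4.36)² = 25.28
Round up: n = 26.

26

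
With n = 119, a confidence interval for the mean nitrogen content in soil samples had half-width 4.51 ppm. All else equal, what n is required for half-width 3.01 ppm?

n = 268

Margin of error scales as 1/√n, so n₂ = n₁·(E₁/E₂)².
n₂ = 119 × (4.51/3.01)² = 119 × 2.245 = 267.16
Round up: n₂ = 268.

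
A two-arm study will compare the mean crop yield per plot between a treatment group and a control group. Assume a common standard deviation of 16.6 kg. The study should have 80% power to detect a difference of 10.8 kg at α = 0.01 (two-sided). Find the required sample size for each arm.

56 per group

For two equal groups, n per group = 2·((z_{α/2} + z_β)·σ/δ)².
z_{α/2} = 2.576; z_β = 0.842 (power 80%).
n = 2 × (3.418 × 16.6 / 10.8)² = 2 × 27.60 = 55.20
Round up: n = 56 per group.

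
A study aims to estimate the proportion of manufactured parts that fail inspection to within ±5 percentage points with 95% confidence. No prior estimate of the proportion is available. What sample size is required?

For a proportion with margin E = 0.05 at 95% confidence, z = 1.960.
With no prior estimate, use p = 0.5, which maximizes p(1−p) at 0.25.
n = 0.25 × (z/E)² = 0.25 × (1.960/0.05)² = 384.16
Round up: n = 385.

385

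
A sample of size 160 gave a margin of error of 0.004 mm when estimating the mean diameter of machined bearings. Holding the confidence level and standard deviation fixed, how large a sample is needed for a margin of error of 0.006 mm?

Margin of error scales as 1/√n, so n₂ = n₁·(E₁/E₂)².
n₂ = 160 × (0.004/0.006)² = 160 × 0.4444 = 71.10
Round up: n₂ = 72.

72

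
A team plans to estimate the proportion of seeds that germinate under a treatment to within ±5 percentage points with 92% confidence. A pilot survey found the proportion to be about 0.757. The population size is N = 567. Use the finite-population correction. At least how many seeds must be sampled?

162

For a proportion with margin E = 0.05 at 92% confidence, z = 1.751.
n = p̂(1−p̂)(z/E)² = 0.757 × 0.243 × (1.751/0.05)² = 225.60 — call this n₀.
Finite-population correction with N = 567: n = n₀ / (1 + (n₀−1)/N) = 225.60 / 1.396 = 161.60
Round up: n = 162.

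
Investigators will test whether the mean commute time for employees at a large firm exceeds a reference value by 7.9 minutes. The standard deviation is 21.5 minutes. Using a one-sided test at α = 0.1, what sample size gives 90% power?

For a one-sample z-test, n = ((z_α + z_β)·σ/δ)².
z_α = 1.282 (one-sided α = 0.1); z_β = 1.282 (power 90% → β = 0.1).
n = (2.564 × 21.5 / 7.9)² = 48.69
Round up: n = 49.

49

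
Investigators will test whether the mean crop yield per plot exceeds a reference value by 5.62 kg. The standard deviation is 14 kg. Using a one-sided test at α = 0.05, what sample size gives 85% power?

45

For a one-sample z-test, n = ((z_α + z_β)·σ/δ)².
z_α = 1.645 (one-sided α = 0.05); z_β = 1.036 (power 85% → β = 0.15).
n = (2.681 × 14 / 5.62)² = 44.60
Round up: n = 45.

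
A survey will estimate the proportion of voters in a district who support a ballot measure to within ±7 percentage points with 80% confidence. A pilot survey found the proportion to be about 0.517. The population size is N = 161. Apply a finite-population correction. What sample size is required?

For a proportion with margin E = 0.07 at 80% confidence, z = 1.282.
n = p̂(1−p̂)(z/E)² = 0.517 × 0.483 × (1.282/0.07)² = 83.76 — call this n₀.
Finite-population correction with N = 161: n = n₀ / (1 + (n₀−1)/N) = 83.76 / 1.514 = 55.32
Round up: n = 56.

56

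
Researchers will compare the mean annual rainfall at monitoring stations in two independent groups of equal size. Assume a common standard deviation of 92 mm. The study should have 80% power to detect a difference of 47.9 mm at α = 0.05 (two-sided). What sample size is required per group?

For two equal groups, n per group = 2·((z_{α/2} + z_β)·σ/δ)².
z_{α/2} = 1.960; z_β = 0.842 (power 80%).
n = 2 × (2.802 × 92 / 47.9)² = 2 × 28.96 = 57.92
Round up: n = 58 per group.

58 per group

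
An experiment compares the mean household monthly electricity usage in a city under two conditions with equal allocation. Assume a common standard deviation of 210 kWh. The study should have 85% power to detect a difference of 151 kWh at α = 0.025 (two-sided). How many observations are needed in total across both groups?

84 total

For two equal groups, n per group = 2·((z_{α/2} + z_β)·σ/δ)².
z_{α/2} = 2.241; z_β = 1.036 (power 85%).
n = 2 × (3.277 × 210 / 151)² = 2 × 20.77 = 41.54
Round up: n = 42 per group.
Total across both groups: 2 × 42 = 84.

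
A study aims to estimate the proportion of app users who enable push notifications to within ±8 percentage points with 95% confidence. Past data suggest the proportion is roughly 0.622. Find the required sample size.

For a proportion with margin E = 0.08 at 95% confidence, z = 1.960.
n = p̂(1−p̂)(z/E)² = 0.622 × 0.378 × (1.960/0.08)² = 141.13
Round up: n = 142.

142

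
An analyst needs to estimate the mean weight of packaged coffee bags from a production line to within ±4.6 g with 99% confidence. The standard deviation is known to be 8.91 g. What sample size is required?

n = 25

For a mean, the margin of error is E = z·σ/√n, so n = (zσ/E)².
At 99% confidence, z = 2.576.
n = (2.576 × 8.91 / 4.6)² = 24.90
Round up: n = 25.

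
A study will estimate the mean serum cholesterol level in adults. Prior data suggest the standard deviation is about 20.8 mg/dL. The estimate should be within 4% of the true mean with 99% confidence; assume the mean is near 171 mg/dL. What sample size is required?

For a mean, the margin of error is E = z·σ/√n, so n = (zσ/E)².
At 99% confidence, z = 2.576.
E = 4% of 171 = 6.84 mg/dL.
n = (2.576 × 20.8 / 6.84)² = 61.36
Round up: n = 62.

62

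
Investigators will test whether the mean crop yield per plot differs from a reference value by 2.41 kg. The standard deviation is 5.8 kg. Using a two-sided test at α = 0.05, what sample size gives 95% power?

n = 76

For a one-sample z-test, n = ((z_{α/2} + z_β)·σ/δ)².
z_{α/2} = 1.960 (two-sided α = 0.05); z_β = 1.645 (power 95% → β = 0.05).
n = (3.605 × 5.8 / 2.41)² = 75.27
Round up: n = 76.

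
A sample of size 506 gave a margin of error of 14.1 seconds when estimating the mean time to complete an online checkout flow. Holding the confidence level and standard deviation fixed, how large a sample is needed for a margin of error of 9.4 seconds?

Margin of error scales as 1/√n, so n₂ = n₁·(E₁/E₂)².
n₂ = 506 × (14.1/9.4)² = 506 × 2.25 = 1138.50
Round up: n₂ = 1139.

1139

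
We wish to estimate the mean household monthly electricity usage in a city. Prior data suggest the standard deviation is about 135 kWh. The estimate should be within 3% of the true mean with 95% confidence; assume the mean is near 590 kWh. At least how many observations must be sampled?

n = 224

For a mean, the margin of error is E = z·σ/√n, so n = (zσ/E)².
At 95% confidence, z = 1.960.
E = 3% of 590 = 17.7 kWh.
n = (1.960 × 135 / 17.7)² = 223.48
Round up: n = 224.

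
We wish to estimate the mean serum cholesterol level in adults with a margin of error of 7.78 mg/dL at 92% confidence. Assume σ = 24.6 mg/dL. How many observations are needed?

For a mean, the margin of error is E = z·σ/√n, so n = (zσ/E)².
At 92% confidence, z = 1.751.
n = (1.751 × 24.6 / 7.78)² = 30.65
Round up: n = 31.

31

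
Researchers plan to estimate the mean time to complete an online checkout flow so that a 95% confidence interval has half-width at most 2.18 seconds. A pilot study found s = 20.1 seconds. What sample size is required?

For a mean, the margin of error is E = z·σ/√n, so n = (zσ/E)².
At 95% confidence, z = 1.960.
n = (1.960 × 20.1 / 2.18)² = 326.58
Round up: n = 327.

n = 327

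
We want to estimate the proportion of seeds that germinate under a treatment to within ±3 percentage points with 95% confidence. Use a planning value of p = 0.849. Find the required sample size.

n = 548

For a proportion with margin E = 0.03 at 95% confidence, z = 1.960.
n = p̂(1−p̂)(z/E)² = 0.849 × 0.151 × (1.960/0.03)² = 547.21
Round up: n = 548.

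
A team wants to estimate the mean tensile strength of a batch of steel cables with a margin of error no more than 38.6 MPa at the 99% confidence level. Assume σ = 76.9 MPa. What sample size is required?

For a mean, the margin of error is E = z·σ/√n, so n = (zσ/E)².
At 99% confidence, z = 2.576.
n = (2.576 × 76.9 / 38.6)² = 26.34
Round up: n = 27.

27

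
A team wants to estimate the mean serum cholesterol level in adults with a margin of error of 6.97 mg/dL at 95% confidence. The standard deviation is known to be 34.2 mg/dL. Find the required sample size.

93

For a mean, the margin of error is E = z·σ/√n, so n = (zσ/E)².
At 95% confidence, z = 1.960.
n = (1.960 × 34.2 / 6.97)² = 92.49
Round up: n = 93.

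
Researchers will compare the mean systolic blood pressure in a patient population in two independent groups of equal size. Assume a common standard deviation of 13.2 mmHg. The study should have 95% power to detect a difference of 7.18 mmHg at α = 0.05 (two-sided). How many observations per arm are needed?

88 per group

For two equal groups, n per group = 2·((z_{α/2} + z_β)·σ/δ)².
z_{α/2} = 1.960; z_β = 1.645 (power 95%).
n = 2 × (3.605 × 13.2 / 7.18)² = 2 × 43.92 = 87.84
Round up: n = 88 per group.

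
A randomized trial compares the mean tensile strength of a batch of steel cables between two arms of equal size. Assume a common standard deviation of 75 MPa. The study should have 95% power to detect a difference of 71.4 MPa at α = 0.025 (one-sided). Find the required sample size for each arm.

For two equal groups, n per group = 2·((z_α + z_β)·σ/δ)².
z_α = 1.960; z_β = 1.645 (power 95%).
n = 2 × (3.605 × 75 / 71.4)² = 2 × 14.34 = 28.68
Round up: n = 29 per group.

29 per group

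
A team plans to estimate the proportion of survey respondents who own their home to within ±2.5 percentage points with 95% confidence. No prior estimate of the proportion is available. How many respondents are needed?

n = 1537

For a proportion with margin E = 0.025 at 95% confidence, z = 1.960.
With no prior estimate, use p = 0.5, which maximizes p(1−p) at 0.25.
n = 0.25 × (z/E)² = 0.25 × (1.960/0.025)² = 1536.64
Round up: n = 1537.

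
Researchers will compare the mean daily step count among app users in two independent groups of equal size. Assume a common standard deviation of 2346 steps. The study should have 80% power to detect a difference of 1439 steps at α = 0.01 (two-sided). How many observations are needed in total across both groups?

For two equal groups, n per group = 2·((z_{α/2} + z_β)·σ/δ)².
z_{α/2} = 2.576; z_β = 0.842 (power 80%).
n = 2 × (3.418 × 2346 / 1439)² = 2 × 31.05 = 62.10
Round up: n = 63 per group.
Total across both groups: 2 × 63 = 126.

126 total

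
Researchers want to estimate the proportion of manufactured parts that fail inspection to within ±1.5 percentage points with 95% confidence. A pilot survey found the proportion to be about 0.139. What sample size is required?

For a proportion with margin E = 0.015 at 95% confidence, z = 1.960.
n = p̂(1−p̂)(z/E)² = 0.139 × 0.861 × (1.960/0.015)² = 2043.37
Round up: n = 2044.

2044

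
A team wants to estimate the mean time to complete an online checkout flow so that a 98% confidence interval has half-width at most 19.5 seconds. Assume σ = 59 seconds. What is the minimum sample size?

For a mean, the margin of error is E = z·σ/√n, so n = (zσ/E)².
At 98% confidence, z = 2.326.
n = (2.326 × 59 / 19.5)² = 49.53
Round up: n = 50.

50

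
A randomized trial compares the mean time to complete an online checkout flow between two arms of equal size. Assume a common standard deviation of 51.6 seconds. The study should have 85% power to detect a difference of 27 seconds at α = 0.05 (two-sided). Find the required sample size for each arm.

For two equal groups, n per group = 2·((z_{α/2} + z_β)·σ/δ)².
z_{α/2} = 1.960; z_β = 1.036 (power 85%).
n = 2 × (2.996 × 51.6 / 27)² = 2 × 32.78 = 65.56
Round up: n = 66 per group.

66 per group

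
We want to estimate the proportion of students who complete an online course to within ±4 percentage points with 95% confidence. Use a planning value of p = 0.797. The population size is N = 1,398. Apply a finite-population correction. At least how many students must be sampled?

For a proportion with margin E = 0.04 at 95% confidence, z = 1.960.
n = p̂(1−p̂)(z/E)² = 0.797 × 0.203 × (1.960/0.04)² = 388.46 — call this n₀.
Finite-population correction with N = 1,398: n = n₀ / (1 + (n₀−1)/N) = 388.46 / 1.277 = 304.20
Round up: n = 305.

305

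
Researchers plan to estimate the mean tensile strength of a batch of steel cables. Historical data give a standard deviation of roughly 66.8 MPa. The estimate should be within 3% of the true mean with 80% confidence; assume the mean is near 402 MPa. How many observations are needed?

51

For a mean, the margin of error is E = z·σ/√n, so n = (zσ/E)².
At 80% confidence, z = 1.282.
E = 3% of 402 = 12.06 MPa.
n = (1.282 × 66.8 / 12.06)² = 50.42
Round up: n = 51.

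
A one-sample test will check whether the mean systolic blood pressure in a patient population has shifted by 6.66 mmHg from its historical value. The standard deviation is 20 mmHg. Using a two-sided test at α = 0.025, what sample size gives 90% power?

112

For a one-sample z-test, n = ((z_{α/2} + z_β)·σ/δ)².
z_{α/2} = 2.241 (two-sided α = 0.025); z_β = 1.282 (power 90% → β = 0.1).
n = (3.523 × 20 / 6.66)² = 111.93
Round up: n = 112.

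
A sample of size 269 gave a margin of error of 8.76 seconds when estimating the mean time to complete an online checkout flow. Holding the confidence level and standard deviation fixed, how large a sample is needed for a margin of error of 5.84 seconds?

n = 606

Margin of error scales as 1/√n, so n₂ = n₁·(E₁/E₂)².
n₂ = 269 × (8.76/5.84)² = 269 × 2.25 = 605.25
Round up: n₂ = 606.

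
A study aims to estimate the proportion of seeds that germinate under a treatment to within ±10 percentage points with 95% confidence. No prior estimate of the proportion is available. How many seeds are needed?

97

For a proportion with margin E = 0.1 at 95% confidence, z = 1.960.
With no prior estimate, use p = 0.5, which maximizes p(1−p) at 0.25.
n = 0.25 × (z/E)² = 0.25 × (1.960/0.1)² = 96.04
Round up: n = 97.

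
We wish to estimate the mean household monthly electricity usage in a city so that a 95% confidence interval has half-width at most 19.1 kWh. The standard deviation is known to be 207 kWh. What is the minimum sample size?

For a mean, the margin of error is E = z·σ/√n, so n = (zσ/E)².
At 95% confidence, z = 1.960.
n = (1.960 × 207 / 19.1)² = 451.22
Round up: n = 452.

452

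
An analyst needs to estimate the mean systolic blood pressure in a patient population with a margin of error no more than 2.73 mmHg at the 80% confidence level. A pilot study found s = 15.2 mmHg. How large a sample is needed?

For a mean, the margin of error is E = z·σ/√n, so n = (zσ/E)².
At 80% confidence, z = 1.282.
n = (1.282 × 15.2 / 2.73)² = 50.95
Round up: n = 51.

n = 51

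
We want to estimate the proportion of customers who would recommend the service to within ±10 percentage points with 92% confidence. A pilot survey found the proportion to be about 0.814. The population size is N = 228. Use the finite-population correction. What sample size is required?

39

For a proportion with margin E = 0.1 at 92% confidence, z = 1.751.
n = p̂(1−p̂)(z/E)² = 0.814 × 0.186 × (1.751/0.1)² = 46.42 — call this n₀.
Finite-population correction with N = 228: n = n₀ / (1 + (n₀−1)/N) = 46.42 / 1.199 = 38.72
Round up: n = 39.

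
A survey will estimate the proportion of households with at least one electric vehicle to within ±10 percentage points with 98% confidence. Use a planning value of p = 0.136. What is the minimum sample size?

For a proportion with margin E = 0.1 at 98% confidence, z = 2.326.
n = p̂(1−p̂)(z/E)² = 0.136 × 0.864 × (2.326/0.1)² = 63.57
Round up: n = 64.

n = 64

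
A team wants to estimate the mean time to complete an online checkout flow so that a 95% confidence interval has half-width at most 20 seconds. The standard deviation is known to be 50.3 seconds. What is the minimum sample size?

25

For a mean, the margin of error is E = z·σ/√n, so n = (zσ/E)².
At 95% confidence, z = 1.960.
n = (1.960 × 50.3 / 20)² = 24.30
Round up: n = 25.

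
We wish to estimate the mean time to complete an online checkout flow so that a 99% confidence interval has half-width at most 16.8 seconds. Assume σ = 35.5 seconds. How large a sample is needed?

30

For a mean, the margin of error is E = z·σ/√n, so n = (zσ/E)².
At 99% confidence, z = 2.576.
n = (2.576 × 35.5 / 16.8)² = 29.63
Round up: n = 30.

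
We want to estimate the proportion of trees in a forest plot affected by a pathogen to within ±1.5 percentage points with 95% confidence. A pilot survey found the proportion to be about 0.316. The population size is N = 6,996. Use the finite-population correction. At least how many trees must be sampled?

For a proportion with margin E = 0.015 at 95% confidence, z = 1.960.
n = p̂(1−p̂)(z/E)² = 0.316 × 0.684 × (1.960/0.015)² = 3690.39 — call this n₀.
Finite-population correction with N = 6,996: n = n₀ / (1 + (n₀−1)/N) = 3690.39 / 1.527 = 2416.76
Round up: n = 2417.

2417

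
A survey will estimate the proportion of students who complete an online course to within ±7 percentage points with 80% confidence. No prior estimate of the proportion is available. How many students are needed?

For a proportion with margin E = 0.07 at 80% confidence, z = 1.282.
With no prior estimate, use p = 0.5, which maximizes p(1−p) at 0.25.
n = 0.25 × (z/E)² = 0.25 × (1.282/0.07)² = 83.85
Round up: n = 84.

n = 84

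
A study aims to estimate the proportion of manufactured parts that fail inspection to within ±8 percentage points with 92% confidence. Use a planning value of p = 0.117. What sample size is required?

50

For a proportion with margin E = 0.08 at 92% confidence, z = 1.751.
n = p̂(1−p̂)(z/E)² = 0.117 × 0.883 × (1.751/0.08)² = 49.49
Round up: n = 50.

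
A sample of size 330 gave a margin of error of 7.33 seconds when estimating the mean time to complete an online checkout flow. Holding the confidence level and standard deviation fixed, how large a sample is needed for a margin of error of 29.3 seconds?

21

Margin of error scales as 1/√n, so n₂ = n₁·(E₁/E₂)².
n₂ = 330 × (7.33/29.3)² = 330 × 0.06259 = 20.65
Round up: n₂ = 21.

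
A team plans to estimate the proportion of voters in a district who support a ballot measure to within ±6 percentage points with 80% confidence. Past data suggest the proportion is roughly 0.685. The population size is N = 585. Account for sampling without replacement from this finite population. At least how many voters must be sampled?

For a proportion with margin E = 0.06 at 80% confidence, z = 1.282.
n = p̂(1−p̂)(z/E)² = 0.685 × 0.315 × (1.282/0.06)² = 98.51 — call this n₀.
Finite-population correction with N = 585: n = n₀ / (1 + (n₀−1)/N) = 98.51 / 1.167 = 84.41
Round up: n = 85.

85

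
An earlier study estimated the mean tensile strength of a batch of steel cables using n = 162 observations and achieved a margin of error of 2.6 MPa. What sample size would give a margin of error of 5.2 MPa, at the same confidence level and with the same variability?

Margin of error scales as 1/√n, so n₂ = n₁·(E₁/E₂)².
n₂ = 162 × (2.6/5.2)² = 162 × 0.25 = 40.50
Round up: n₂ = 41.

41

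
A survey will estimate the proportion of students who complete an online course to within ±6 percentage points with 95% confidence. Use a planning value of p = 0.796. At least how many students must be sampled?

For a proportion with margin E = 0.06 at 95% confidence, z = 1.960.
n = p̂(1−p̂)(z/E)² = 0.796 × 0.204 × (1.960/0.06)² = 173.28
Round up: n = 174.

n = 174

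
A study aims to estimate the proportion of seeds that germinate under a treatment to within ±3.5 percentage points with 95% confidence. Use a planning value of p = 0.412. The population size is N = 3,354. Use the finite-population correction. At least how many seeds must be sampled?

620

For a proportion with margin E = 0.035 at 95% confidence, z = 1.960.
n = p̂(1−p̂)(z/E)² = 0.412 × 0.588 × (1.960/0.035)² = 759.71 — call this n₀.
Finite-population correction with N = 3,354: n = n₀ / (1 + (n₀−1)/N) = 759.71 / 1.226 = 619.67
Round up: n = 620.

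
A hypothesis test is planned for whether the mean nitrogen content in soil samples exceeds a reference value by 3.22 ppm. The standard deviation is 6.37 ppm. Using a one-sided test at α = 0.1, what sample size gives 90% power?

n = 26

For a one-sample z-test, n = ((z_α + z_β)·σ/δ)².
z_α = 1.282 (one-sided α = 0.1); z_β = 1.282 (power 90% → β = 0.1).
n = (2.564 × 6.37 / 3.22)² = 25.73
Round up: n = 26.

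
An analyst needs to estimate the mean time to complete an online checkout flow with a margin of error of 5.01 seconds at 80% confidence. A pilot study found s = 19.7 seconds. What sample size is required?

For a mean, the margin of error is E = z·σ/√n, so n = (zσ/E)².
At 80% confidence, z = 1.282.
n = (1.282 × 19.7 / 5.01)² = 25.41
Round up: n = 26.

26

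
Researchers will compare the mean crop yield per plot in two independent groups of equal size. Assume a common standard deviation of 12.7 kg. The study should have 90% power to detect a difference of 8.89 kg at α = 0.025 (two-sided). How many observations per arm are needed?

For two equal groups, n per group = 2·((z_{α/2} + z_β)·σ/δ)².
z_{α/2} = 2.241; z_β = 1.282 (power 90%).
n = 2 × (3.523 × 12.7 / 8.89)² = 2 × 25.33 = 50.66
Round up: n = 51 per group.

51 per group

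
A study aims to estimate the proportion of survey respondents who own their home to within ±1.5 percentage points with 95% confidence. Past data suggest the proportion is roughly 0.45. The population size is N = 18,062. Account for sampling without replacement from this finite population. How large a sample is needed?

For a proportion with margin E = 0.015 at 95% confidence, z = 1.960.
n = p̂(1−p̂)(z/E)² = 0.45 × 0.55 × (1.960/0.015)² = 4225.76 — call this n₀.
Finite-population correction with N = 18,062: n = n₀ / (1 + (n₀−1)/N) = 4225.76 / 1.234 = 3424.44
Round up: n = 3425.

3425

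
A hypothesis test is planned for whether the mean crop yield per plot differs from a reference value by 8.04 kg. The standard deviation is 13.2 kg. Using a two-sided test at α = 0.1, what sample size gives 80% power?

For a one-sample z-test, n = ((z_{α/2} + z_β)·σ/δ)².
z_{α/2} = 1.645 (two-sided α = 0.1); z_β = 0.842 (power 80% → β = 0.2).
n = (2.487 × 13.2 / 8.04)² = 16.67
Round up: n = 17.

17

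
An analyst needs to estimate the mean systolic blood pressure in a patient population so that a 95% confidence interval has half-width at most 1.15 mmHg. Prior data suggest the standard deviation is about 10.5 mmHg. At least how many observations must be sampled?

For a mean, the margin of error is E = z·σ/√n, so n = (zσ/E)².
At 95% confidence, z = 1.960.
n = (1.960 × 10.5 / 1.15)² = 320.25
Round up: n = 321.

n = 321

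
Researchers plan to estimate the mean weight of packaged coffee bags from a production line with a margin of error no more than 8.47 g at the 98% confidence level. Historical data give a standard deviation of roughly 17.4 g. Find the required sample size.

23

For a mean, the margin of error is E = z·σ/√n, so n = (zσ/E)².
At 98% confidence, z = 2.326.
n = (2.326 × 17.4 / 8.47)² = 22.83
Round up: n = 23.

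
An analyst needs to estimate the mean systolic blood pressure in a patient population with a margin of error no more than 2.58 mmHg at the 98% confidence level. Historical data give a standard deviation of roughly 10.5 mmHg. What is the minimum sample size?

90

For a mean, the margin of error is E = z·σ/√n, so n = (zσ/E)².
At 98% confidence, z = 2.326.
n = (2.326 × 10.5 / 2.58)² = 89.61
Round up: n = 90.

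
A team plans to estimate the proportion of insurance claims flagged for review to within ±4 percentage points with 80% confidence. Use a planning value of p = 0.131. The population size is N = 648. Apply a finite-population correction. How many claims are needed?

For a proportion with margin E = 0.04 at 80% confidence, z = 1.282.
n = p̂(1−p̂)(z/E)² = 0.131 × 0.869 × (1.282/0.04)² = 116.94 — call this n₀.
Finite-population correction with N = 648: n = n₀ / (1 + (n₀−1)/N) = 116.94 / 1.179 = 99.19
Round up: n = 100.

n = 100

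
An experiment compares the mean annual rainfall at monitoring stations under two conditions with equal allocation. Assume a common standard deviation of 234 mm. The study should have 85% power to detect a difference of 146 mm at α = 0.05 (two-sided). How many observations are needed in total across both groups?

For two equal groups, n per group = 2·((z_{α/2} + z_β)·σ/δ)².
z_{α/2} = 1.960; z_β = 1.036 (power 85%).
n = 2 × (2.996 × 234 / 146)² = 2 × 23.06 = 46.12
Round up: n = 47 per group.
Total across both groups: 2 × 47 = 94.

94 total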